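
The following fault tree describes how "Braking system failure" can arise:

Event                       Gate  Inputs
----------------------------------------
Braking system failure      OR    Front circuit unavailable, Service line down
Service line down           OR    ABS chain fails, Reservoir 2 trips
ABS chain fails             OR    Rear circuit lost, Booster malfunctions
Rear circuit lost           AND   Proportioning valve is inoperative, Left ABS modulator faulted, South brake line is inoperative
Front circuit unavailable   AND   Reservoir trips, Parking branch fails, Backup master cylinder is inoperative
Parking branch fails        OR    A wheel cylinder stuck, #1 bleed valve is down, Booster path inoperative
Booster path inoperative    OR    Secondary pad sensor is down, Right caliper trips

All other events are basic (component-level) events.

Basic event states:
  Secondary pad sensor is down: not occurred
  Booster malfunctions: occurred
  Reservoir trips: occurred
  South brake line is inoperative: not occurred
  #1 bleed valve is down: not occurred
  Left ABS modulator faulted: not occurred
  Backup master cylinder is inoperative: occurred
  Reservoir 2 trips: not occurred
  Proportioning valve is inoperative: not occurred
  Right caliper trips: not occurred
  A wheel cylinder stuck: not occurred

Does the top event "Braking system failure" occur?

Yes

Booster path inoperative [OR]: Secondary pad sensor is down=not, Right caliper trips=not → no input occurs → does not occur.
Parking branch fails [OR]: A wheel cylinder stuck=not, #1 bleed valve is down=not, Booster path inoperative=not → no input occurs → does not occur.
Front circuit unavailable [AND]: Reservoir trips=occurs, Parking branch fails=not, Backup master cylinder is inoperative=occurs → not all inputs occur → does not occur.
Rear circuit lost [AND]: Proportioning valve is inoperative=not, Left ABS modulator faulted=not, South brake line is inoperative=not → not all inputs occur → does not occur.
ABS chain fails [OR]: Rear circuit lost=not, Booster malfunctions=occurs → at least one input occurs → occurs.
Service line down [OR]: ABS chain fails=occurs, Reservoir 2 trips=not → at least one input occurs → occurs.
Braking system failure [OR]: Front circuit unavailable=not, Service line down=occurs → at least one input occurs → occurs.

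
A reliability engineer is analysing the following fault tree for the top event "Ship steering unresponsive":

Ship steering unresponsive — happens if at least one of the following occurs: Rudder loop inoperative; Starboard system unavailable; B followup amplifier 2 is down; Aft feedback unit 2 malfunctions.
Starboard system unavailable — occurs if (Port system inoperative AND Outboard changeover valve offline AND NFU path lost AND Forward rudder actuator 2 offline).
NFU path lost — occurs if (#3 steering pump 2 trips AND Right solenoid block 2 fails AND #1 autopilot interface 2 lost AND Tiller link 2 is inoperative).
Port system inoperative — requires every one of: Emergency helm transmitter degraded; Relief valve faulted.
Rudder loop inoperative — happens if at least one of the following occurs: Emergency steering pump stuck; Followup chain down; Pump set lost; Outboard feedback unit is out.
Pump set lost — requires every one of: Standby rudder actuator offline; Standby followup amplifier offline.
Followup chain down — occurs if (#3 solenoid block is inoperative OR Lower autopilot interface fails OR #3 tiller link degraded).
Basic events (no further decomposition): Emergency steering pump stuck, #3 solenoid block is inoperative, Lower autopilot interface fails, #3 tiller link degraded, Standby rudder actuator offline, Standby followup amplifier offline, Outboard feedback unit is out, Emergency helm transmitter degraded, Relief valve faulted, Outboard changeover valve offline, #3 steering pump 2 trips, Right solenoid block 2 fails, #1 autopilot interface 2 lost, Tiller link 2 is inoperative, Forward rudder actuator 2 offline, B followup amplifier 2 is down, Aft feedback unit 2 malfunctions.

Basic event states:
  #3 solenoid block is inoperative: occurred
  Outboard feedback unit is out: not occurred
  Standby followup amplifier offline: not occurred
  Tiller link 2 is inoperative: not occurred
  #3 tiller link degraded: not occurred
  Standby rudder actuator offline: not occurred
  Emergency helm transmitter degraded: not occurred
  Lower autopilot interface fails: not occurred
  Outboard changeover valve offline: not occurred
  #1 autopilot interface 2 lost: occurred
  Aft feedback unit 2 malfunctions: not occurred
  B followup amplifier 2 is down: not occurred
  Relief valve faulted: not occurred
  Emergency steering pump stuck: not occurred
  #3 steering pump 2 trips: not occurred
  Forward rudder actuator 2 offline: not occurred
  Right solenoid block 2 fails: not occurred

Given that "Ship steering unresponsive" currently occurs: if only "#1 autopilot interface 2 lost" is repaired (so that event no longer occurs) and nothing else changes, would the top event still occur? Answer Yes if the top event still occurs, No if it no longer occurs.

Counterfactual: set "#1 autopilot interface 2 lost" to not occurred.
Followup chain down [OR]: #3 solenoid block is inoperative=occurs, Lower autopilot interface fails=not, #3 tiller link degraded=not → at least one input occurs → occurs.
Pump set lost [AND]: Standby rudder actuator offline=not, Standby followup amplifier offline=not → not all inputs occur → does not occur.
Rudder loop inoperative [OR]: Emergency steering pump stuck=not, Followup chain down=occurs, Pump set lost=not, Outboard feedback unit is out=not → at least one input occurs → occurs.
Port system inoperative [AND]: Emergency helm transmitter degraded=not, Relief valve faulted=not → not all inputs occur → does not occur.
NFU path lost [AND]: #3 steering pump 2 trips=not, Right solenoid block 2 fails=not, #1 autopilot interface 2 lost=not, Tiller link 2 is inoperative=not → not all inputs occur → does not occur.
Starboard system unavailable [AND]: Port system inoperative=not, Outboard changeover valve offline=not, NFU path lost=not, Forward rudder actuator 2 offline=not → not all inputs occur → does not occur.
Ship steering unresponsive [OR]: Rudder loop inoperative=occurs, Starboard system unavailable=not, B followup amplifier 2 is down=not, Aft feedback unit 2 malfunctions=not → at least one input occurs → occurs.

Yes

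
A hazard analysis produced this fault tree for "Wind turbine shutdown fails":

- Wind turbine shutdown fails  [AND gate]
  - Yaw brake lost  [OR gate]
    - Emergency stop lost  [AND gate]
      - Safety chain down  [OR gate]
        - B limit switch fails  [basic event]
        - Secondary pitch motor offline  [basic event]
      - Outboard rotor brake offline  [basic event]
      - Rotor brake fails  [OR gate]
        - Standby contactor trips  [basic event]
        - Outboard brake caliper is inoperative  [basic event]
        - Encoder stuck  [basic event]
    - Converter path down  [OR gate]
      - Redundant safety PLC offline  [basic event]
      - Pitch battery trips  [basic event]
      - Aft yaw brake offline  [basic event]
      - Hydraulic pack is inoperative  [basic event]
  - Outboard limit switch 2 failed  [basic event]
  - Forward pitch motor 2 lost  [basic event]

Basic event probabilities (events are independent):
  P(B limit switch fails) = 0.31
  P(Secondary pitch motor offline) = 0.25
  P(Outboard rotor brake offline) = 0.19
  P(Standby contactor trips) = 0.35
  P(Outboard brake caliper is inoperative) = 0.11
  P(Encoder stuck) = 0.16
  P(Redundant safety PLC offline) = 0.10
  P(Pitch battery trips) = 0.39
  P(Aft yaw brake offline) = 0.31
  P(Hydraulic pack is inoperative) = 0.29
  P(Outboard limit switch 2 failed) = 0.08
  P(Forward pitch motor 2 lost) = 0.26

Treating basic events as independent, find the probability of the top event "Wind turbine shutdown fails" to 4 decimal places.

0.0155

P(Safety chain down) [OR] = 1 − (1−0.31) × (1−0.25) = 0.482500
P(Rotor brake fails) [OR] = 1 − (1−0.35) × (1−0.11) × (1−0.16) = 0.514060
P(Emergency stop lost) [AND] = 0.482500 × 0.19 × 0.514060 = 0.047126
P(Converter path down) [OR] = 1 − (1−0.10) × (1−0.39) × (1−0.31) × (1−0.29) = 0.731045
P(Yaw brake lost) [OR] = 1 − (1−0.047126) × (1−0.731045) = 0.743720
P(Wind turbine shutdown fails) [AND] = 0.743720 × 0.08 × 0.26 = 0.015469
Rounded to 4 decimal places: P(Wind turbine shutdown fails) ≈ 0.0155.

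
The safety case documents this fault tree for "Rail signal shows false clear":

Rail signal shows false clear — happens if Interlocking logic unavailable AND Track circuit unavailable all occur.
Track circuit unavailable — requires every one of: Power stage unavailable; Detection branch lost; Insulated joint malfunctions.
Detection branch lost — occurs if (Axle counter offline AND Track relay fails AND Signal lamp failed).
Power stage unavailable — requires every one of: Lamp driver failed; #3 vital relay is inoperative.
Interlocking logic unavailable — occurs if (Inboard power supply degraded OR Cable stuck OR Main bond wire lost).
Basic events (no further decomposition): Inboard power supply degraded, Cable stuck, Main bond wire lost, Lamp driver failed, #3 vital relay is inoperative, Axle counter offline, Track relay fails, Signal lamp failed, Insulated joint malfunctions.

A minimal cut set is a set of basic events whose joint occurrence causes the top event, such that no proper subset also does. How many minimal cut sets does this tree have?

Interlocking logic unavailable [OR]: union of children's cut sets → 3 cut set(s).
Power stage unavailable [AND]: one cut set from each child combined → 1 × 1 = 1 cut set(s).
Detection branch lost [AND]: one cut set from each child combined → 1 × 1 × 1 = 1 cut set(s).
Track circuit unavailable [AND]: one cut set from each child combined → 1 × 1 × 1 = 1 cut set(s).
Rail signal shows false clear [AND]: one cut set from each child combined → 3 × 1 = 3 cut set(s).
Minimal cut sets: {#3 vital relay is inoperative, Axle counter offline, Inboard power supply degraded, Insulated joint malfunctions, Lamp driver failed, Signal lamp failed, Track relay fails}; {#3 vital relay is inoperative, Axle counter offline, Cable stuck, Insulated joint malfunctions, Lamp driver failed, Signal lamp failed, Track relay fails}; {#3 vital relay is inoperative, Axle counter offline, Insulated joint malfunctions, Lamp driver failed, Main bond wire lost, Signal lamp failed, Track relay fails}.

3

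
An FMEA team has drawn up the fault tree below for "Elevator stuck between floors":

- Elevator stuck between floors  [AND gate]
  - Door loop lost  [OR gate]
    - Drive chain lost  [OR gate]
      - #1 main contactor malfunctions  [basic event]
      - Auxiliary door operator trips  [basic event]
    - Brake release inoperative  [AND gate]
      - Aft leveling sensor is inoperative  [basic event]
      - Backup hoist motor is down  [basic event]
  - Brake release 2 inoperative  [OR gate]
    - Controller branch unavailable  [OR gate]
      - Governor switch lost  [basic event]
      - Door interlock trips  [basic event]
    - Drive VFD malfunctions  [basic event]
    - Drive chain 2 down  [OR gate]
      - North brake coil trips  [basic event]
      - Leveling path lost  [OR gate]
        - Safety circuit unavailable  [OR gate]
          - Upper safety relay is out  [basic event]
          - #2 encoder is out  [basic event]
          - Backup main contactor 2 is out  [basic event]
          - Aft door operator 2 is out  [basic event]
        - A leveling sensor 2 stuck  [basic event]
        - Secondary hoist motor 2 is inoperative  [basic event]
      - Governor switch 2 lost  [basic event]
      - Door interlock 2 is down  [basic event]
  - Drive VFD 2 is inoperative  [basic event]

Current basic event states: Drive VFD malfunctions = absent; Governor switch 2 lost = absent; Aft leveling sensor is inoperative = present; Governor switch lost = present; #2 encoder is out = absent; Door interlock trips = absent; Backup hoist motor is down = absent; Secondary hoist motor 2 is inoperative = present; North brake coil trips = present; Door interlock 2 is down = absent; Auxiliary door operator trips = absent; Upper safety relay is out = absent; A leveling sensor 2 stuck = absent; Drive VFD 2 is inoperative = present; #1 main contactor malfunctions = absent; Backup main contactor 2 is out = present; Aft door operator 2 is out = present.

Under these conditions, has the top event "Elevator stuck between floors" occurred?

Drive chain lost [OR]: #1 main contactor malfunctions=not, Auxiliary door operator trips=not → no input occurs → does not occur.
Brake release inoperative [AND]: Aft leveling sensor is inoperative=occurs, Backup hoist motor is down=not → not all inputs occur → does not occur.
Door loop lost [OR]: Drive chain lost=not, Brake release inoperative=not → no input occurs → does not occur.
Controller branch unavailable [OR]: Governor switch lost=occurs, Door interlock trips=not → at least one input occurs → occurs.
Safety circuit unavailable [OR]: Upper safety relay is out=not, #2 encoder is out=not, Backup main contactor 2 is out=occurs, Aft door operator 2 is out=occurs → at least one input occurs → occurs.
Leveling path lost [OR]: Safety circuit unavailable=occurs, A leveling sensor 2 stuck=not, Secondary hoist motor 2 is inoperative=occurs → at least one input occurs → occurs.
Drive chain 2 down [OR]: North brake coil trips=occurs, Leveling path lost=occurs, Governor switch 2 lost=not, Door interlock 2 is down=not → at least one input occurs → occurs.
Brake release 2 inoperative [OR]: Controller branch unavailable=occurs, Drive VFD malfunctions=not, Drive chain 2 down=occurs → at least one input occurs → occurs.
Elevator stuck between floors [AND]: Door loop lost=not, Brake release 2 inoperative=occurs, Drive VFD 2 is inoperative=occurs → not all inputs occur → does not occur.

No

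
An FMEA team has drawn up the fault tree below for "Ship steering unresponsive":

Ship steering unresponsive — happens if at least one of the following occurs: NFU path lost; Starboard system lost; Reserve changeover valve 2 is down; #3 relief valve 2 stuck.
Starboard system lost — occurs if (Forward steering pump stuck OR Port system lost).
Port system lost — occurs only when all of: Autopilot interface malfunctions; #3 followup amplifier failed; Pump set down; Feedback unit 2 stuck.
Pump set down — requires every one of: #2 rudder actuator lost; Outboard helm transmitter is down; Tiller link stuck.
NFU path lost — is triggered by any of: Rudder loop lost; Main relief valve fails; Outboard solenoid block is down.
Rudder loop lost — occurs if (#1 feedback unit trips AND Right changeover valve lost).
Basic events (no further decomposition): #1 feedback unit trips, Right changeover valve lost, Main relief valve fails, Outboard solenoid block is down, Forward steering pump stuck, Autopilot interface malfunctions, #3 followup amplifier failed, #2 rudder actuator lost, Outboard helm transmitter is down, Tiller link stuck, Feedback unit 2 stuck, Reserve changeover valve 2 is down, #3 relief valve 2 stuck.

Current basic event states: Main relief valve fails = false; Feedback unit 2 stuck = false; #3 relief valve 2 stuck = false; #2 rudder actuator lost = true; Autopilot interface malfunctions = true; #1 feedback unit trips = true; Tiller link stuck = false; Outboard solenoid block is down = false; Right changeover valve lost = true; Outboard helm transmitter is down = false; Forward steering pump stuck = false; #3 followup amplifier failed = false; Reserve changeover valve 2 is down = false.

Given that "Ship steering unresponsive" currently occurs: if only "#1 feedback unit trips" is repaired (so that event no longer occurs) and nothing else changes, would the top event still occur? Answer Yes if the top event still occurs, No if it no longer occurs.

Counterfactual: set "#1 feedback unit trips" to not occurred.
Rudder loop lost [AND]: #1 feedback unit trips=not, Right changeover valve lost=occurs → not all inputs occur → does not occur.
NFU path lost [OR]: Rudder loop lost=not, Main relief valve fails=not, Outboard solenoid block is down=not → no input occurs → does not occur.
Pump set down [AND]: #2 rudder actuator lost=occurs, Outboard helm transmitter is down=not, Tiller link stuck=not → not all inputs occur → does not occur.
Port system lost [AND]: Autopilot interface malfunctions=occurs, #3 followup amplifier failed=not, Pump set down=not, Feedback unit 2 stuck=not → not all inputs occur → does not occur.
Starboard system lost [OR]: Forward steering pump stuck=not, Port system lost=not → no input occurs → does not occur.
Ship steering unresponsive [OR]: NFU path lost=not, Starboard system lost=not, Reserve changeover valve 2 is down=not, #3 relief valve 2 stuck=not → no input occurs → does not occur.

No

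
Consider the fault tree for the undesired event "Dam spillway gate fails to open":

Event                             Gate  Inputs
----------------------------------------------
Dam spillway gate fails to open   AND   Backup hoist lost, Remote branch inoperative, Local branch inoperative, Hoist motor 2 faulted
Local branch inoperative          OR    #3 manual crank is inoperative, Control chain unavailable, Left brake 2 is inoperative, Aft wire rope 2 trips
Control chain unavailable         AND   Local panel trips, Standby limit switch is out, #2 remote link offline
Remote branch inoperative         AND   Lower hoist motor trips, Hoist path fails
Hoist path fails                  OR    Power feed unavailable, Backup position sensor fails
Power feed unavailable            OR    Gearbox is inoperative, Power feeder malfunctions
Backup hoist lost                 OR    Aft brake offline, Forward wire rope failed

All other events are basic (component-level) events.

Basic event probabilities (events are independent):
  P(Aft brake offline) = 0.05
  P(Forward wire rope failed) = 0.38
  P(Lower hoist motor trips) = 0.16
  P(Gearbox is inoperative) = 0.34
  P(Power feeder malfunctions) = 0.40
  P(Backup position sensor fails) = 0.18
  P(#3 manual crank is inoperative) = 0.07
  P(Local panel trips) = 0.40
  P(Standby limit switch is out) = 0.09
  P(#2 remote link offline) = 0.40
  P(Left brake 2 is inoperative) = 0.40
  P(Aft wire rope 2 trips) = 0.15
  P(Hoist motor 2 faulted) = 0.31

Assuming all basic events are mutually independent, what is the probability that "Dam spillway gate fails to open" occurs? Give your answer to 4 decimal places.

P(Backup hoist lost) [OR] = 1 − (1−0.05) × (1−0.38) = 0.411000
P(Power feed unavailable) [OR] = 1 − (1−0.34) × (1−0.40) = 0.604000
P(Hoist path fails) [OR] = 1 − (1−0.604000) × (1−0.18) = 0.675280
P(Remote branch inoperative) [AND] = 0.16 × 0.675280 = 0.108045
P(Control chain unavailable) [AND] = 0.40 × 0.09 × 0.40 = 0.014400
P(Local branch inoperative) [OR] = 1 − (1−0.07) × (1−0.014400) × (1−0.40) × (1−0.15) = 0.532530
P(Dam spillway gate fails to open) [AND] = 0.411000 × 0.108045 × 0.532530 × 0.31 = 0.007331
Rounded to 4 decimal places: P(Dam spillway gate fails to open) ≈ 0.0073.

0.0073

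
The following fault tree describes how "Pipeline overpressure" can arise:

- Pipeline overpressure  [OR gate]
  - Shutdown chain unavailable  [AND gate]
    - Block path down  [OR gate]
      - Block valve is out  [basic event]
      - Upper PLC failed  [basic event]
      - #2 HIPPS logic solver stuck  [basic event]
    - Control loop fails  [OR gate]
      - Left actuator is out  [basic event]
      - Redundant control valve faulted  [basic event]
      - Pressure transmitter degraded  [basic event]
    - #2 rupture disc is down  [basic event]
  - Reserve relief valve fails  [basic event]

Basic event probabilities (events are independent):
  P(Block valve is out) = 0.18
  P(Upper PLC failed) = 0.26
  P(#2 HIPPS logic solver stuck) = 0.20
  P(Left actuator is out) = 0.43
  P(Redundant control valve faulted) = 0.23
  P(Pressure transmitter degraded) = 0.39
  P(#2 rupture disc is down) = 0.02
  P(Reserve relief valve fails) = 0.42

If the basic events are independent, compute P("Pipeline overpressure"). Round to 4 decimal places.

0.4244

P(Block path down) [OR] = 1 − (1−0.18) × (1−0.26) × (1−0.20) = 0.514560
P(Control loop fails) [OR] = 1 − (1−0.43) × (1−0.23) × (1−0.39) = 0.732271
P(Shutdown chain unavailable) [AND] = 0.514560 × 0.732271 × 0.02 = 0.007536
P(Pipeline overpressure) [OR] = 1 − (1−0.007536) × (1−0.42) = 0.424371
Rounded to 4 decimal places: P(Pipeline overpressure) ≈ 0.4244.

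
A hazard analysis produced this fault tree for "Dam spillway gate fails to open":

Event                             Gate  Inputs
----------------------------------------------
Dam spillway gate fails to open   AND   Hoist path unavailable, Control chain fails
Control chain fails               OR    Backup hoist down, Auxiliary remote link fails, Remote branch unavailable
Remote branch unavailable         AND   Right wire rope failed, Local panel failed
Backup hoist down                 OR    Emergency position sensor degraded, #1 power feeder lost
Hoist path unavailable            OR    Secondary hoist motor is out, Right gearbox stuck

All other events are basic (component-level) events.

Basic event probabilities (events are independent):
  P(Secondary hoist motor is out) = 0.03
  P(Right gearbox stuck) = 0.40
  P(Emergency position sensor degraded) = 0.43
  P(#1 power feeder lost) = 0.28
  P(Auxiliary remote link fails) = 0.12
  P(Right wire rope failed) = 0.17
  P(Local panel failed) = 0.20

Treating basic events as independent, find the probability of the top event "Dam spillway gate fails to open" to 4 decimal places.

0.2722

P(Hoist path unavailable) [OR] = 1 − (1−0.03) × (1−0.40) = 0.418000
P(Backup hoist down) [OR] = 1 − (1−0.43) × (1−0.28) = 0.589600
P(Remote branch unavailable) [AND] = 0.17 × 0.20 = 0.034000
P(Control chain fails) [OR] = 1 − (1−0.589600) × (1−0.12) × (1−0.034000) = 0.651127
P(Dam spillway gate fails to open) [AND] = 0.418000 × 0.651127 = 0.272171
Rounded to 4 decimal places: P(Dam spillway gate fails to open) ≈ 0.2722.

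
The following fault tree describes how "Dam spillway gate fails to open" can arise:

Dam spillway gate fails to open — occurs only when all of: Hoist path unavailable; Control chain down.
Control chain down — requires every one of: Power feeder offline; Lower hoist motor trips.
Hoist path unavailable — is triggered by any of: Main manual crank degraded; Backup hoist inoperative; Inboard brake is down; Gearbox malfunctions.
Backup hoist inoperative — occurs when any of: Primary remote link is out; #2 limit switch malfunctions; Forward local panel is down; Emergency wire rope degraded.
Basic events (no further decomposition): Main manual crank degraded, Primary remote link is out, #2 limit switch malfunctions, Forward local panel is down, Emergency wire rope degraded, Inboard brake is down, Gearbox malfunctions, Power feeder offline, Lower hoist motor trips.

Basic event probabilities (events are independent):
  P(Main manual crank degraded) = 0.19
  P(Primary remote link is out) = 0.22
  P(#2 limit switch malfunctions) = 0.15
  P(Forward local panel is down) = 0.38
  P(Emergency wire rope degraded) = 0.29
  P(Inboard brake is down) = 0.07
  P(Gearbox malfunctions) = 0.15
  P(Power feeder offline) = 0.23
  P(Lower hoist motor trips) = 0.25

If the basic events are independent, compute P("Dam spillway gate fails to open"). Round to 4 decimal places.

0.0468

P(Backup hoist inoperative) [OR] = 1 − (1−0.22) × (1−0.15) × (1−0.38) × (1−0.29) = 0.708147
P(Hoist path unavailable) [OR] = 1 − (1−0.19) × (1−0.708147) × (1−0.07) × (1−0.15) = 0.813125
P(Control chain down) [AND] = 0.23 × 0.25 = 0.057500
P(Dam spillway gate fails to open) [AND] = 0.813125 × 0.057500 = 0.046755
Rounded to 4 decimal places: P(Dam spillway gate fails to open) ≈ 0.0468.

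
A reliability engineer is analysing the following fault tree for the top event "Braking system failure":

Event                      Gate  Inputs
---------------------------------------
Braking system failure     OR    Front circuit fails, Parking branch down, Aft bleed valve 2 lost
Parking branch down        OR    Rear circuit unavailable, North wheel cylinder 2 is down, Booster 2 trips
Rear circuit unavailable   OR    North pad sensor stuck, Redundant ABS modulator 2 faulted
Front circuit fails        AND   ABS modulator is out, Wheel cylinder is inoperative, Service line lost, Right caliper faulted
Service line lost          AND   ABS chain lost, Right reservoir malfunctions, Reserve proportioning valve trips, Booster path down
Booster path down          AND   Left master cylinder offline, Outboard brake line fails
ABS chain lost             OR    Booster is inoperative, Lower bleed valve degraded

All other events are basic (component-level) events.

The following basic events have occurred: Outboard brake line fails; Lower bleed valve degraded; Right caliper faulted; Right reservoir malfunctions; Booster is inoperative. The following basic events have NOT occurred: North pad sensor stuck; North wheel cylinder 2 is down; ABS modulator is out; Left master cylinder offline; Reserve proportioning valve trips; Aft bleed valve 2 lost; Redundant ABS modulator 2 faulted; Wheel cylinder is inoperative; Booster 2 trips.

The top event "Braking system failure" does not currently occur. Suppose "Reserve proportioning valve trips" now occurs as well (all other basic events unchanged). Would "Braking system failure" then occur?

No

Counterfactual: set "Reserve proportioning valve trips" to occurred.
ABS chain lost [OR]: Booster is inoperative=occurs, Lower bleed valve degraded=occurs → at least one input occurs → occurs.
Booster path down [AND]: Left master cylinder offline=not, Outboard brake line fails=occurs → not all inputs occur → does not occur.
Service line lost [AND]: ABS chain lost=occurs, Right reservoir malfunctions=occurs, Reserve proportioning valve trips=occurs, Booster path down=not → not all inputs occur → does not occur.
Front circuit fails [AND]: ABS modulator is out=not, Wheel cylinder is inoperative=not, Service line lost=not, Right caliper faulted=occurs → not all inputs occur → does not occur.
Rear circuit unavailable [OR]: North pad sensor stuck=not, Redundant ABS modulator 2 faulted=not → no input occurs → does not occur.
Parking branch down [OR]: Rear circuit unavailable=not, North wheel cylinder 2 is down=not, Booster 2 trips=not → no input occurs → does not occur.
Braking system failure [OR]: Front circuit fails=not, Parking branch down=not, Aft bleed valve 2 lost=not → no input occurs → does not occur.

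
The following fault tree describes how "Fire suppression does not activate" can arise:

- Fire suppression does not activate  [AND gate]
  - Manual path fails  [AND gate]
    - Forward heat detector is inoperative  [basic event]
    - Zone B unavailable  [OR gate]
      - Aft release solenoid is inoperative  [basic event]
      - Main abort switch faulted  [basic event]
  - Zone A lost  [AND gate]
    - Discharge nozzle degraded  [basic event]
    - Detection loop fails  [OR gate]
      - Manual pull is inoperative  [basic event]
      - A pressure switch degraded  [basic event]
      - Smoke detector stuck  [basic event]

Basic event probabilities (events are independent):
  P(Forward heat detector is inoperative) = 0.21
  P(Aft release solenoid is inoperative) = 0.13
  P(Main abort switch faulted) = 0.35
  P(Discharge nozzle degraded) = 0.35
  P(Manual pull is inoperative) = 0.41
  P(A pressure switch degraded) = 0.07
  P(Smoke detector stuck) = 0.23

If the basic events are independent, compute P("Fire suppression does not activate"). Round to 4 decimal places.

P(Zone B unavailable) [OR] = 1 − (1−0.13) × (1−0.35) = 0.434500
P(Manual path fails) [AND] = 0.21 × 0.434500 = 0.091245
P(Detection loop fails) [OR] = 1 − (1−0.41) × (1−0.07) × (1−0.23) = 0.577501
P(Zone A lost) [AND] = 0.35 × 0.577501 = 0.202125
P(Fire suppression does not activate) [AND] = 0.091245 × 0.202125 = 0.018443
Rounded to 4 decimal places: P(Fire suppression does not activate) ≈ 0.0184.

0.0184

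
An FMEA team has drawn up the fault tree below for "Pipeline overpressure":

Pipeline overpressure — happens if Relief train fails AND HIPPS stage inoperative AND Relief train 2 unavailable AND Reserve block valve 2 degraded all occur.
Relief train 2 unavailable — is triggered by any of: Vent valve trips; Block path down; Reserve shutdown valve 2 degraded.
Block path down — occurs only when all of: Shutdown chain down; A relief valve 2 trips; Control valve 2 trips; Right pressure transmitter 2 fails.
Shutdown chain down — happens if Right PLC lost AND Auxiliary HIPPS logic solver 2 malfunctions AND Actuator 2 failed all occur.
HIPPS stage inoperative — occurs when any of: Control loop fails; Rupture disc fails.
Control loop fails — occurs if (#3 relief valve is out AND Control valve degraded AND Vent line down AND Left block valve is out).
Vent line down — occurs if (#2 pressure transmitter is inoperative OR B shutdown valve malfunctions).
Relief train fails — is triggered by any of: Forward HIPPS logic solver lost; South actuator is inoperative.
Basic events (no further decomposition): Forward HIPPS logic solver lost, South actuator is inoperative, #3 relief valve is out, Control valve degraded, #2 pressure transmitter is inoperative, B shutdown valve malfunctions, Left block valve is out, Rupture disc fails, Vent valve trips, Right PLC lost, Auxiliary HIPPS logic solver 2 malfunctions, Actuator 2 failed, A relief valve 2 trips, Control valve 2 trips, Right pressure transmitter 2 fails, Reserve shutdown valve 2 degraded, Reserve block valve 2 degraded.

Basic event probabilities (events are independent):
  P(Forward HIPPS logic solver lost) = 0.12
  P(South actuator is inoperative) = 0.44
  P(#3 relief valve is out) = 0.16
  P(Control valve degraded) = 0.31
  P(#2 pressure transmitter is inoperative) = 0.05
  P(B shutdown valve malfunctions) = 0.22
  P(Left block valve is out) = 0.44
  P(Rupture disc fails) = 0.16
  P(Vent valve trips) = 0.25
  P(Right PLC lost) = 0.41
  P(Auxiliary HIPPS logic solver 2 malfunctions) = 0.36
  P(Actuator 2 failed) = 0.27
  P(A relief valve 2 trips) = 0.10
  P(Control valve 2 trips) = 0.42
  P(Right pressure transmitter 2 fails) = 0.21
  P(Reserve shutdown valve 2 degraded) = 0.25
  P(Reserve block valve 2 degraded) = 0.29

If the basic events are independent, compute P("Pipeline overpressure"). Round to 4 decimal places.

P(Relief train fails) [OR] = 1 − (1−0.12) × (1−0.44) = 0.507200
P(Vent line down) [OR] = 1 − (1−0.05) × (1−0.22) = 0.259000
P(Control loop fails) [AND] = 0.16 × 0.31 × 0.259000 × 0.44 = 0.005652
P(HIPPS stage inoperative) [OR] = 1 − (1−0.005652) × (1−0.16) = 0.164748
P(Shutdown chain down) [AND] = 0.41 × 0.36 × 0.27 = 0.039852
P(Block path down) [AND] = 0.039852 × 0.10 × 0.42 × 0.21 = 0.000351
P(Relief train 2 unavailable) [OR] = 1 − (1−0.25) × (1−0.000351) × (1−0.25) = 0.437697
P(Pipeline overpressure) [AND] = 0.507200 × 0.164748 × 0.437697 × 0.29 = 0.010606
Rounded to 4 decimal places: P(Pipeline overpressure) ≈ 0.0106.

0.0106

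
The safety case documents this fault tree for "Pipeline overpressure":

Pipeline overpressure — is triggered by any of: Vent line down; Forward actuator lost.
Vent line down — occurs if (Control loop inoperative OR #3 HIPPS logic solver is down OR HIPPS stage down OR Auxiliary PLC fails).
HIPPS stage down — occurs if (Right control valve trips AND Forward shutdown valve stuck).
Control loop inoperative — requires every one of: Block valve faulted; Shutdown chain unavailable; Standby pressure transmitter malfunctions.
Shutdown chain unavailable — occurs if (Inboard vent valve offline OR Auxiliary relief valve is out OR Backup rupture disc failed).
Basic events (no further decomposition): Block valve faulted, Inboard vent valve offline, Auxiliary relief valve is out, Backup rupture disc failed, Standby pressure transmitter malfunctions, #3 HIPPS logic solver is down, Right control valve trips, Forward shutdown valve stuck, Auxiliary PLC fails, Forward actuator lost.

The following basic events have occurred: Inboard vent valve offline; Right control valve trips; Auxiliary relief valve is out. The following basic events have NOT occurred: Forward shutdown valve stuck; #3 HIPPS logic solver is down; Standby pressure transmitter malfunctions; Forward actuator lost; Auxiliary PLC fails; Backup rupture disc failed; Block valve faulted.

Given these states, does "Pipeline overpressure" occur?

No

Shutdown chain unavailable [OR]: Inboard vent valve offline=occurs, Auxiliary relief valve is out=occurs, Backup rupture disc failed=not → at least one input occurs → occurs.
Control loop inoperative [AND]: Block valve faulted=not, Shutdown chain unavailable=occurs, Standby pressure transmitter malfunctions=not → not all inputs occur → does not occur.
HIPPS stage down [AND]: Right control valve trips=occurs, Forward shutdown valve stuck=not → not all inputs occur → does not occur.
Vent line down [OR]: Control loop inoperative=not, #3 HIPPS logic solver is down=not, HIPPS stage down=not, Auxiliary PLC fails=not → no input occurs → does not occur.
Pipeline overpressure [OR]: Vent line down=not, Forward actuator lost=not → no input occurs → does not occur.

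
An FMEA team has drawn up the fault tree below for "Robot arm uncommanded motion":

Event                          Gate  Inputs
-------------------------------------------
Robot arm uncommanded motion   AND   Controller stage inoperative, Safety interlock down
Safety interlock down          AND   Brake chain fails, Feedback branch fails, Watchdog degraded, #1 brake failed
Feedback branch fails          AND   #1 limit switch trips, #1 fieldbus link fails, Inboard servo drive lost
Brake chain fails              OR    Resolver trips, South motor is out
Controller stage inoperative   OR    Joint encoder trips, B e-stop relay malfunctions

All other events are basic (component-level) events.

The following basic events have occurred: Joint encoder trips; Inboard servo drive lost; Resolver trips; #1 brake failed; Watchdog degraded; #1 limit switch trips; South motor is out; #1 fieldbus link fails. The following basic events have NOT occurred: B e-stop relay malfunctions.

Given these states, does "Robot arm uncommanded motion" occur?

Controller stage inoperative [OR]: Joint encoder trips=occurs, B e-stop relay malfunctions=not → at least one input occurs → occurs.
Brake chain fails [OR]: Resolver trips=occurs, South motor is out=occurs → at least one input occurs → occurs.
Feedback branch fails [AND]: #1 limit switch trips=occurs, #1 fieldbus link fails=occurs, Inboard servo drive lost=occurs → all inputs occur → occurs.
Safety interlock down [AND]: Brake chain fails=occurs, Feedback branch fails=occurs, Watchdog degraded=occurs, #1 brake failed=occurs → all inputs occur → occurs.
Robot arm uncommanded motion [AND]: Controller stage inoperative=occurs, Safety interlock down=occurs → all inputs occur → occurs.

Yes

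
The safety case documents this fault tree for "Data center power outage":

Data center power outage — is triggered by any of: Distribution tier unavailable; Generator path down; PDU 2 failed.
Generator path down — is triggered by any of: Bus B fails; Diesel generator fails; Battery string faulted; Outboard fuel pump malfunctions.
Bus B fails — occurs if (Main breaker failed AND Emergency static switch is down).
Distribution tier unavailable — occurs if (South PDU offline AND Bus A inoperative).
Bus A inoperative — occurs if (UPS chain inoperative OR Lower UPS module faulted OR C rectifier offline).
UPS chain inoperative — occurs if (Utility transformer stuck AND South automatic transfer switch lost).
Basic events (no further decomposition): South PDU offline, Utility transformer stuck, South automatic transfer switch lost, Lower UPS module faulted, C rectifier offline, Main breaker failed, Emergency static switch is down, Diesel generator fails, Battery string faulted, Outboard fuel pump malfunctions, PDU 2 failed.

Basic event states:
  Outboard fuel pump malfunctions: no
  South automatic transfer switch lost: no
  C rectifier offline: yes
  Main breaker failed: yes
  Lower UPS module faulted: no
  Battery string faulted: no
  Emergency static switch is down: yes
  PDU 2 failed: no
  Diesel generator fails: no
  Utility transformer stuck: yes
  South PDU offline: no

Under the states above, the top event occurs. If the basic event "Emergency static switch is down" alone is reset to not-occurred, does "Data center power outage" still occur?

No

Counterfactual: set "Emergency static switch is down" to not occurred.
UPS chain inoperative [AND]: Utility transformer stuck=occurs, South automatic transfer switch lost=not → not all inputs occur → does not occur.
Bus A inoperative [OR]: UPS chain inoperative=not, Lower UPS module faulted=not, C rectifier offline=occurs → at least one input occurs → occurs.
Distribution tier unavailable [AND]: South PDU offline=not, Bus A inoperative=occurs → not all inputs occur → does not occur.
Bus B fails [AND]: Main breaker failed=occurs, Emergency static switch is down=not → not all inputs occur → does not occur.
Generator path down [OR]: Bus B fails=not, Diesel generator fails=not, Battery string faulted=not, Outboard fuel pump malfunctions=not → no input occurs → does not occur.
Data center power outage [OR]: Distribution tier unavailable=not, Generator path down=not, PDU 2 failed=not → no input occurs → does not occur.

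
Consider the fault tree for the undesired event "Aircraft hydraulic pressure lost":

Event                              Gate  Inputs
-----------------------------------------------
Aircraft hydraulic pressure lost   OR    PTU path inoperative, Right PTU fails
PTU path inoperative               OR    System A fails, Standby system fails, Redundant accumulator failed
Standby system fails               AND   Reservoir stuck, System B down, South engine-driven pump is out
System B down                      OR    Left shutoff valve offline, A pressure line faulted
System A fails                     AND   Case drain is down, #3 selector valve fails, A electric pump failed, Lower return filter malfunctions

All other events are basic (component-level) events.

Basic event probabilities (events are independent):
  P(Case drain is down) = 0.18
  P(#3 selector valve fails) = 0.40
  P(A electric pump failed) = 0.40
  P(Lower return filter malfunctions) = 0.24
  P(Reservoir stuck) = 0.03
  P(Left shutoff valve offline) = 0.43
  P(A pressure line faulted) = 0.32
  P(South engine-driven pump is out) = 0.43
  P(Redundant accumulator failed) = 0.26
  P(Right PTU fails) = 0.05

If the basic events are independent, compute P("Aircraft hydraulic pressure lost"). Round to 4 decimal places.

0.3074

P(System A fails) [AND] = 0.18 × 0.40 × 0.40 × 0.24 = 0.006912
P(System B down) [OR] = 1 − (1−0.43) × (1−0.32) = 0.612400
P(Standby system fails) [AND] = 0.03 × 0.612400 × 0.43 = 0.007900
P(PTU path inoperative) [OR] = 1 − (1−0.006912) × (1−0.007900) × (1−0.26) = 0.270920
P(Aircraft hydraulic pressure lost) [OR] = 1 − (1−0.270920) × (1−0.05) = 0.307374
Rounded to 4 decimal places: P(Aircraft hydraulic pressure lost) ≈ 0.3074.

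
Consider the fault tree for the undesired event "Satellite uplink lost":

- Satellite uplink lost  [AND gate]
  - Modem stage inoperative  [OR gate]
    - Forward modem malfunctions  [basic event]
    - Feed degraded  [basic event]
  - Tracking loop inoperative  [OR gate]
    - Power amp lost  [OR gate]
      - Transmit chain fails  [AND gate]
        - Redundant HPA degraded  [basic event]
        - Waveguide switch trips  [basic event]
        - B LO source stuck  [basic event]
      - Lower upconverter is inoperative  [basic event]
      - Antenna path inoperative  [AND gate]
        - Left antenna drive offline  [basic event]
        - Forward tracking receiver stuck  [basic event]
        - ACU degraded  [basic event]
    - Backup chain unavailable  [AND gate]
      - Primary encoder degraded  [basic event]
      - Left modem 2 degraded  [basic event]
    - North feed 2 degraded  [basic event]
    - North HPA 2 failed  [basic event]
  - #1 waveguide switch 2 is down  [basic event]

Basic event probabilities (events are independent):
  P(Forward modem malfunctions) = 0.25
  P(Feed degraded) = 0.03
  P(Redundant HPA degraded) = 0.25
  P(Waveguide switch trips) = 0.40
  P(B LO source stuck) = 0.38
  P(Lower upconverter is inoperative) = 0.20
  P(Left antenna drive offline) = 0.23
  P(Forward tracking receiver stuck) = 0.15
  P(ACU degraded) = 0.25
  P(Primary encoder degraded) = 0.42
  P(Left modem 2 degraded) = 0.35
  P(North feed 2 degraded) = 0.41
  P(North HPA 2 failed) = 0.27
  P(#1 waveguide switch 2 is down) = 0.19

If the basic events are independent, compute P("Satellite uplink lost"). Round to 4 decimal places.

P(Modem stage inoperative) [OR] = 1 − (1−0.25) × (1−0.03) = 0.272500
P(Transmit chain fails) [AND] = 0.25 × 0.40 × 0.38 = 0.038000
P(Antenna path inoperative) [AND] = 0.23 × 0.15 × 0.25 = 0.008625
P(Power amp lost) [OR] = 1 − (1−0.038000) × (1−0.20) × (1−0.008625) = 0.237038
P(Backup chain unavailable) [AND] = 0.42 × 0.35 = 0.147000
P(Tracking loop inoperative) [OR] = 1 − (1−0.237038) × (1−0.147000) × (1−0.41) × (1−0.27) = 0.719698
P(Satellite uplink lost) [AND] = 0.272500 × 0.719698 × 0.19 = 0.037262
Rounded to 4 decimal places: P(Satellite uplink lost) ≈ 0.0373.

0.0373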